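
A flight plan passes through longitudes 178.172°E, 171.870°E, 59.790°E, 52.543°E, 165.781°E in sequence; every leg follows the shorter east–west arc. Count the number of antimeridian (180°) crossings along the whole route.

0

Leg 1: +178.172° → +171.870°, shortest Δλ = -6.302° (west) — does not cross 180°.
Leg 2: +171.870° → +59.790°, shortest Δλ = -112.08° (west) — does not cross 180°.
Leg 3: +59.790° → +52.543°, shortest Δλ = -7.247° (west) — does not cross 180°.
Leg 4: +52.543° → +165.781°, shortest Δλ = 113.238° (east) — does not cross 180°.
Total crossings: 0.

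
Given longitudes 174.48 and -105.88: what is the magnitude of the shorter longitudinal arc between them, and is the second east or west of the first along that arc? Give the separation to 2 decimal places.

79.64° east

Raw difference: -105.88 − 174.48 = -280.36°.
Normalise into (−180°, 180°]: -280.36° + 360° = 79.64°.
Positive ⇒ the second point lies to the east; separation 79.64°.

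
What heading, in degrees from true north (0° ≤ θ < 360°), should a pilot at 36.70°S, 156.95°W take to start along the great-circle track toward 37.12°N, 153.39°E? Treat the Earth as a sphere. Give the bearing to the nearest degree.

Δλ = 153.39 − -156.95 = 310.34°; wrapped into (−180°, 180°]: -49.66°.
θ = atan2( sin Δλ · cos φ₂ , cos φ₁ · sin φ₂ − sin φ₁ · cos φ₂ · cos Δλ )
  = atan2(-0.60777, 0.79233) = -37.491° → normalised to [0°, 360°): 322.509°.

323°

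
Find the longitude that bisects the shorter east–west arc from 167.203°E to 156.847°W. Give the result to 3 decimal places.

174.822°W

Signed shortest Δλ from +167.203° to -156.847° is +35.950°.
Midpoint longitude = +167.203° + (+35.950°)/2 = +167.203° + 17.975° = +185.178°.
Normalise into (−180°, 180°]: -174.822°.
(The naïve average (+167.203 + -156.847)/2 = 5.178° is on the wrong side of the globe.)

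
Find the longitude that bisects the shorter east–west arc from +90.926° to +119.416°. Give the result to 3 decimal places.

+105.171°

Signed shortest Δλ from +90.926° to +119.416° is +28.490°.
Midpoint longitude = +90.926° + (+28.490°)/2 = +90.926° + 14.245° = +105.171°.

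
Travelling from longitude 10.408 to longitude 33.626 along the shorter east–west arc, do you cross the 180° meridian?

No

Signed shortest Δλ = ((33.626 − 10.408 + 180) mod 360) − 180 = 23.218°.
Going east by 23.218° from +10.408° reaches +33.626° without touching 180°.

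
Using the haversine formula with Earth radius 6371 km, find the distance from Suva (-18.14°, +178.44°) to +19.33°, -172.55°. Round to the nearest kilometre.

Δλ = -172.55 − 178.44 = -350.99°; wrapped into (−180°, 180°]: 9.01°.
Δφ = 19.33 − -18.14 = 37.47°.
a = sin²(Δφ/2) + cos φ₁ · cos φ₂ · sin²(Δλ/2) = 0.108696.
c = 2·atan2(√a, √(1−a)) = 0.67195 rad → d = 6371·c ≈ 4281.01 km.

4281 km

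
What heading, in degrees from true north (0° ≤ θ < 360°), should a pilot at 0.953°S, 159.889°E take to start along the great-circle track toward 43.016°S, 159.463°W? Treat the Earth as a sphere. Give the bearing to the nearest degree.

145°

Δλ = -159.463 − 159.889 = -319.352°; wrapped into (−180°, 180°]: 40.648°.
θ = atan2( sin Δλ · cos φ₂ , cos φ₁ · sin φ₂ − sin φ₁ · cos φ₂ · cos Δλ )
  = atan2(0.47629, -0.67288) = 144.708° → normalised to [0°, 360°): 144.708°.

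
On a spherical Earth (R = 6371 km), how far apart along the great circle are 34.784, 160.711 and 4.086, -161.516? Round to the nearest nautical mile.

2793 nmi

Δλ = -161.516 − 160.711 = -322.227°; wrapped into (−180°, 180°]: 37.773°.
Δφ = 4.086 − 34.784 = -30.698°.
a = sin²(Δφ/2) + cos φ₁ · cos φ₂ · sin²(Δλ/2) = 0.155901.
c = 2·atan2(√a, √(1−a)) = 0.81180 rad → d = 6371·c ≈ 5171.95 km ≈ 2792.63 nmi.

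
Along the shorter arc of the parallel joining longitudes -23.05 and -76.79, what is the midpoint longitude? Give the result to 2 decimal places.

-49.92°

Signed shortest Δλ from -23.05° to -76.79° is -53.74°.
Midpoint longitude = -23.05° + (-53.74°)/2 = -23.05° − 26.87° = -49.92°.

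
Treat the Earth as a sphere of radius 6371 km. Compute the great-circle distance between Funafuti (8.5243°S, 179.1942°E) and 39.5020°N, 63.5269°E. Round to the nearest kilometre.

12803 km

Δλ = 63.5269 − 179.1942 = -115.6673°.
Δφ = 39.5020 − -8.5243 = 48.0263°.
a = sin²(Δφ/2) + cos φ₁ · cos φ₂ · sin²(Δλ/2) = 0.712406.
c = 2·atan2(√a, √(1−a)) = 2.00955 rad → d = 6371·c ≈ 12802.85 km.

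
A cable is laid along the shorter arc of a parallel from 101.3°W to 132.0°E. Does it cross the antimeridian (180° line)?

Yes

Naïve |132.0 − -101.3| = 233.3° > 180°, so the shorter arc goes the other way round — across 180°.
Signed shortest Δλ = ((132.0 − -101.3 + 180) mod 360) − 180 = -126.7°.
Going west by 126.7° from -101.3° passes through 180° before reaching +132.0°.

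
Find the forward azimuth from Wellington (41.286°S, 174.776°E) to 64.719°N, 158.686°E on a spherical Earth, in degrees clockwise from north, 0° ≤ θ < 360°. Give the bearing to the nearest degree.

353°

Δλ = 158.686 − 174.776 = -16.090°.
θ = atan2( sin Δλ · cos φ₂ , cos φ₁ · sin φ₂ − sin φ₁ · cos φ₂ · cos Δλ )
  = atan2(-0.11836, 0.95020) = -7.100° → normalised to [0°, 360°): 352.900°.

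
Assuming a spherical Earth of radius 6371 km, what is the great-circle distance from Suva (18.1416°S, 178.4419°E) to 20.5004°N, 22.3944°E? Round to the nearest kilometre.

Δλ = 22.3944 − 178.4419 = -156.0475°.
Δφ = 20.5004 − -18.1416 = 38.6420°.
a = sin²(Δφ/2) + cos φ₁ · cos φ₂ · sin²(Δλ/2) = 0.961249.
c = 2·atan2(√a, √(1−a)) = 2.74530 rad → d = 6371·c ≈ 17490.31 km.

17490 km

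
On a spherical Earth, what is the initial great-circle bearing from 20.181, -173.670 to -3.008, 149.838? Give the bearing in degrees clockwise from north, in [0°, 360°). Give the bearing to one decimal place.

241.2°

Δλ = 149.838 − -173.670 = 323.508°; wrapped into (−180°, 180°]: -36.492°.
θ = atan2( sin Δλ · cos φ₂ , cos φ₁ · sin φ₂ − sin φ₁ · cos φ₂ · cos Δλ )
  = atan2(-0.59389, -0.32622) = -118.780° → normalised to [0°, 360°): 241.220°.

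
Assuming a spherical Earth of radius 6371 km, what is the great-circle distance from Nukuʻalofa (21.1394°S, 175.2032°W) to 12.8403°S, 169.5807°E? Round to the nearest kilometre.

Δλ = 169.5807 − -175.2032 = 344.7839°; wrapped into (−180°, 180°]: -15.2161°.
Δφ = -12.8403 − -21.1394 = 8.2991°.
a = sin²(Δφ/2) + cos φ₁ · cos φ₂ · sin²(Δλ/2) = 0.021176.
c = 2·atan2(√a, √(1−a)) = 0.29208 rad → d = 6371·c ≈ 1860.83 km.

1861 km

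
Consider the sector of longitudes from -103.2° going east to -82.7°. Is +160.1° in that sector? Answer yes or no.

Band width going east from -103.2° to -82.7°: ((-82.7 − -103.2) mod 360) = 20.5°.
Offset of +160.1° east of the west edge: ((160.1 − -103.2) mod 360) = 263.3°.
263.3° > 20.5° ⇒ outside.

No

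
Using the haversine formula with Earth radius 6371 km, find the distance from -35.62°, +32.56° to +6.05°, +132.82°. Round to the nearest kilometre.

Δλ = 132.82 − 32.56 = 100.26°.
Δφ = 6.05 − -35.62 = 41.67°.
a = sin²(Δφ/2) + cos φ₁ · cos φ₂ · sin²(Δλ/2) = 0.602683.
c = 2·atan2(√a, √(1−a)) = 1.77763 rad → d = 6371·c ≈ 11325.31 km.

11325 km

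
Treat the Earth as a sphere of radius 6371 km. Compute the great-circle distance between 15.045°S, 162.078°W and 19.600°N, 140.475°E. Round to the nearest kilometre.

7369 km

Δλ = 140.475 − -162.078 = 302.553°; wrapped into (−180°, 180°]: -57.447°.
Δφ = 19.600 − -15.045 = 34.645°.
a = sin²(Δφ/2) + cos φ₁ · cos φ₂ · sin²(Δλ/2) = 0.298775.
c = 2·atan2(√a, √(1−a)) = 1.15660 rad → d = 6371·c ≈ 7368.72 km.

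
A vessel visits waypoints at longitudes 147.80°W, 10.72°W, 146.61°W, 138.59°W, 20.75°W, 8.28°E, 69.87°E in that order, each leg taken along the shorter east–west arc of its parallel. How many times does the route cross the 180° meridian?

0

Leg 1: -147.80° → -10.72°, shortest Δλ = 137.08° (east) — does not cross 180°.
Leg 2: -10.72° → -146.61°, shortest Δλ = -135.89° (west) — does not cross 180°.
Leg 3: -146.61° → -138.59°, shortest Δλ = 8.02° (east) — does not cross 180°.
Leg 4: -138.59° → -20.75°, shortest Δλ = 117.84° (east) — does not cross 180°.
Leg 5: -20.75° → +8.28°, shortest Δλ = 29.03° (east) — does not cross 180°.
Leg 6: +8.28° → +69.87°, shortest Δλ = 61.59° (east) — does not cross 180°.
Total crossings: 0.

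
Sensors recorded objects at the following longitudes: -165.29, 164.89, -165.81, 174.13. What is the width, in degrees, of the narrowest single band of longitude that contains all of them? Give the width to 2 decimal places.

29.82°

Sort the longitudes: -165.81°, -165.29°, +164.89°, +174.13°.
Eastward gaps between consecutive values (wrapping around): 0.52°, 330.18°, 9.24°, 20.06°.
Largest gap = 330.18° ⇒ minimal covering band is its complement: 360° − 330.18° = 29.82°.
Band runs from +164.89° eastward to -165.29°, crossing the antimeridian.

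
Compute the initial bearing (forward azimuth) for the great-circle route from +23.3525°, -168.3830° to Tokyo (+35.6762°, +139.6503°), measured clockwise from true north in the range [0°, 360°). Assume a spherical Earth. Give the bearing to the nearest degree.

298°

Δλ = 139.6503 − -168.3830 = 308.0333°; wrapped into (−180°, 180°]: -51.9667°.
θ = atan2( sin Δλ · cos φ₂ , cos φ₁ · sin φ₂ − sin φ₁ · cos φ₂ · cos Δλ )
  = atan2(-0.63983, 0.33704) = -62.221° → normalised to [0°, 360°): 297.779°.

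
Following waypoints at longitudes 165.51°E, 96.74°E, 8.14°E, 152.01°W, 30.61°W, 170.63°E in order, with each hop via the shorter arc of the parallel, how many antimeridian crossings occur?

1

Leg 1: +165.51° → +96.74°, shortest Δλ = -68.77° (west) — does not cross 180°.
Leg 2: +96.74° → +8.14°, shortest Δλ = -88.6° (west) — does not cross 180°.
Leg 3: +8.14° → -152.01°, shortest Δλ = -160.15° (west) — does not cross 180°.
Leg 4: -152.01° → -30.61°, shortest Δλ = 121.4° (east) — does not cross 180°.
Leg 5: -30.61° → +170.63°, shortest Δλ = -158.76° (west) — crosses 180°.
Total crossings: 1.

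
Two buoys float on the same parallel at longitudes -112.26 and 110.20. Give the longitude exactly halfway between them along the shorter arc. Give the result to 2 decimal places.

+178.97°

Signed shortest Δλ from -112.26° to +110.20° is -137.54°.
Midpoint longitude = -112.26° + (-137.54°)/2 = -112.26° − 68.77° = -181.03°.
Normalise into (−180°, 180°]: +178.97°.
(The naïve average (-112.26 + +110.20)/2 = -1.03° is on the wrong side of the globe.)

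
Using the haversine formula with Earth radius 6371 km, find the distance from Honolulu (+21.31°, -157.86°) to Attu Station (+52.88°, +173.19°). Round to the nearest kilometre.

4290 km

Δλ = 173.19 − -157.86 = 331.05°; wrapped into (−180°, 180°]: -28.95°.
Δφ = 52.88 − 21.31 = 31.57°.
a = sin²(Δφ/2) + cos φ₁ · cos φ₂ · sin²(Δλ/2) = 0.109127.
c = 2·atan2(√a, √(1−a)) = 0.67333 rad → d = 6371·c ≈ 4289.81 km.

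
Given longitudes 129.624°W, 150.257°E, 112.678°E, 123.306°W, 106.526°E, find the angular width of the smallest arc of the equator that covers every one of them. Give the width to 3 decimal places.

130.168°

Sort the longitudes: -129.624°, -123.306°, +106.526°, +112.678°, +150.257°.
Eastward gaps between consecutive values (wrapping around): 6.318°, 229.832°, 6.152°, 37.579°, 80.119°.
Largest gap = 229.832° ⇒ minimal covering band is its complement: 360° − 229.832° = 130.168°.
Band runs from +106.526° eastward to -123.306°, crossing the antimeridian.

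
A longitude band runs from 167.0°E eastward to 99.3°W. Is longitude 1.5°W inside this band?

No

Band width going east from +167.0° to -99.3°: ((-99.3 − 167.0) mod 360) = 93.7°.
Offset of -1.5° east of the west edge: ((-1.5 − 167.0) mod 360) = 191.5°.
191.5° > 93.7° ⇒ outside.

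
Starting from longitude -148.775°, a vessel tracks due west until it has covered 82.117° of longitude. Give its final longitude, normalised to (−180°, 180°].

+129.108°

Start at -148.775°; shift −82.117° → -230.892°.
-230.892° lies outside (−180°, 180°]; add 360° → +129.108°.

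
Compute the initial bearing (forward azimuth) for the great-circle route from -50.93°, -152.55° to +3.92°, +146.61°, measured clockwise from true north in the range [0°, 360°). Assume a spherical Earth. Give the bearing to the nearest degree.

Δλ = 146.61 − -152.55 = 299.16°; wrapped into (−180°, 180°]: -60.84°.
θ = atan2( sin Δλ · cos φ₂ , cos φ₁ · sin φ₂ − sin φ₁ · cos φ₂ · cos Δλ )
  = atan2(-0.87122, 0.42049) = -64.236° → normalised to [0°, 360°): 295.764°.

296°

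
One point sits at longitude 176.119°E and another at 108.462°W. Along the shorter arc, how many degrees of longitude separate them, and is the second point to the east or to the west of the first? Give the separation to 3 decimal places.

Raw difference: -108.462 − 176.119 = -284.581°.
Normalise into (−180°, 180°]: -284.581° + 360° = 75.419°.
Positive ⇒ the second point lies to the east; separation 75.419°.

75.419° east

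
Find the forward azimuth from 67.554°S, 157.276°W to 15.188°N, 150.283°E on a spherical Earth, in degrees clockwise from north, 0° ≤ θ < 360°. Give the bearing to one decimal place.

310.1°

Δλ = 150.283 − -157.276 = 307.559°; wrapped into (−180°, 180°]: -52.441°.
θ = atan2( sin Δλ · cos φ₂ , cos φ₁ · sin φ₂ − sin φ₁ · cos φ₂ · cos Δλ )
  = atan2(-0.76504, 0.64375) = -49.921° → normalised to [0°, 360°): 310.079°.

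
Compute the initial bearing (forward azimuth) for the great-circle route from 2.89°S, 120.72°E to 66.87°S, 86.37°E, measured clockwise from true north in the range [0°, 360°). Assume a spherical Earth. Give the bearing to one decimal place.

193.8°

Δλ = 86.37 − 120.72 = -34.35°.
θ = atan2( sin Δλ · cos φ₂ , cos φ₁ · sin φ₂ − sin φ₁ · cos φ₂ · cos Δλ )
  = atan2(-0.22165, -0.90209) = -166.196° → normalised to [0°, 360°): 193.804°.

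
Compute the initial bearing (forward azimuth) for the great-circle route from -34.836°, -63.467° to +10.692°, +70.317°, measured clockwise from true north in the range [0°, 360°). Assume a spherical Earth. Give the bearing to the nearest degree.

108°

Δλ = 70.317 − -63.467 = 133.784°.
θ = atan2( sin Δλ · cos φ₂ , cos φ₁ · sin φ₂ − sin φ₁ · cos φ₂ · cos Δλ )
  = atan2(0.70942, -0.23611) = 108.409° → normalised to [0°, 360°): 108.409°.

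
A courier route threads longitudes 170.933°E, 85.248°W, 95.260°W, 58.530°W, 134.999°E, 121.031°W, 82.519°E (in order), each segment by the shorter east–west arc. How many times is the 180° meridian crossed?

Leg 1: +170.933° → -85.248°, shortest Δλ = 103.819° (east) — crosses 180°.
Leg 2: -85.248° → -95.260°, shortest Δλ = -10.012° (west) — does not cross 180°.
Leg 3: -95.260° → -58.530°, shortest Δλ = 36.73° (east) — does not cross 180°.
Leg 4: -58.530° → +134.999°, shortest Δλ = -166.471° (west) — crosses 180°.
Leg 5: +134.999° → -121.031°, shortest Δλ = 103.97° (east) — crosses 180°.
Leg 6: -121.031° → +82.519°, shortest Δλ = -156.45° (west) — crosses 180°.
Total crossings: 4.

4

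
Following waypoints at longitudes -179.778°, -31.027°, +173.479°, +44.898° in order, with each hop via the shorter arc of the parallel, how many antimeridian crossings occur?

Leg 1: -179.778° → -31.027°, shortest Δλ = 148.751° (east) — does not cross 180°.
Leg 2: -31.027° → +173.479°, shortest Δλ = -155.494° (west) — crosses 180°.
Leg 3: +173.479° → +44.898°, shortest Δλ = -128.581° (west) — does not cross 180°.
Total crossings: 1.

1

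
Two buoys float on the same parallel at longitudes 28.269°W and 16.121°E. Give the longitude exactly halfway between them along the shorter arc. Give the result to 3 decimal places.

Signed shortest Δλ from -28.269° to +16.121° is +44.390°.
Midpoint longitude = -28.269° + (+44.390°)/2 = -28.269° + 22.195° = -6.074°.

6.074°W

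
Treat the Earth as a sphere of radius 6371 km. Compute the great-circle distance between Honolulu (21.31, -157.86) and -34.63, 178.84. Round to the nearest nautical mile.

Δλ = 178.84 − -157.86 = 336.70°; wrapped into (−180°, 180°]: -23.30°.
Δφ = -34.63 − 21.31 = -55.94°.
a = sin²(Δφ/2) + cos φ₁ · cos φ₂ · sin²(Δλ/2) = 0.251228.
c = 2·atan2(√a, √(1−a)) = 1.05003 rad → d = 6371·c ≈ 6689.75 km ≈ 3612.18 nmi.

3612 nmi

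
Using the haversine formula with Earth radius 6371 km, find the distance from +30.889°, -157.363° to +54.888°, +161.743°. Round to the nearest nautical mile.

2253 nmi

Δλ = 161.743 − -157.363 = 319.106°; wrapped into (−180°, 180°]: -40.894°.
Δφ = 54.888 − 30.889 = 23.999°.
a = sin²(Δφ/2) + cos φ₁ · cos φ₂ · sin²(Δλ/2) = 0.103462.
c = 2·atan2(√a, √(1−a)) = 0.65495 rad → d = 6371·c ≈ 4172.70 km ≈ 2253.08 nmi.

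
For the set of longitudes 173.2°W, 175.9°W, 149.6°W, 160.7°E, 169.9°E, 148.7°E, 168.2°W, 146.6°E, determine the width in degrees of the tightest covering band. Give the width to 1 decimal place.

Sort the longitudes: -175.9°, -173.2°, -168.2°, -149.6°, +146.6°, +148.7°, +160.7°, +169.9°.
Eastward gaps between consecutive values (wrapping around): 2.7°, 5.0°, 18.6°, 296.2°, 2.1°, 12.0°, 9.2°, 14.2°.
Largest gap = 296.2° ⇒ minimal covering band is its complement: 360° − 296.2° = 63.8°.
Band runs from +146.6° eastward to -149.6°, crossing the antimeridian.

63.8°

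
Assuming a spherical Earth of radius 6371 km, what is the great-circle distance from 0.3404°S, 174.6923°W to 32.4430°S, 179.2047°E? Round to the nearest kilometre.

3627 km

Δλ = 179.2047 − -174.6923 = 353.8970°; wrapped into (−180°, 180°]: -6.1030°.
Δφ = -32.4430 − -0.3404 = -32.1026°.
a = sin²(Δφ/2) + cos φ₁ · cos φ₂ · sin²(Δλ/2) = 0.078843.
c = 2·atan2(√a, √(1−a)) = 0.56923 rad → d = 6371·c ≈ 3626.58 km.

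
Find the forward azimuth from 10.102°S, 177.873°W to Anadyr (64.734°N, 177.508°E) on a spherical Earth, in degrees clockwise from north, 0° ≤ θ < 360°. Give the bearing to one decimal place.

Δλ = 177.508 − -177.873 = 355.381°; wrapped into (−180°, 180°]: -4.619°.
θ = atan2( sin Δλ · cos φ₂ , cos φ₁ · sin φ₂ − sin φ₁ · cos φ₂ · cos Δλ )
  = atan2(-0.03437, 0.96494) = -2.040° → normalised to [0°, 360°): 357.960°.

358.0°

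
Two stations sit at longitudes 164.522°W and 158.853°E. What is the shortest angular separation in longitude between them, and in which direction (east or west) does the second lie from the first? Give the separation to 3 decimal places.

Raw difference: 158.853 − -164.522 = 323.375°.
Normalise into (−180°, 180°]: 323.375° − 360° = -36.625°.
Negative ⇒ the second point lies to the west; separation 36.625°.

36.625° west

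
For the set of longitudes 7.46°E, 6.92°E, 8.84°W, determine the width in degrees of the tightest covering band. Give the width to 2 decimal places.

16.30°

Sort the longitudes: -8.84°, +6.92°, +7.46°.
Eastward gaps between consecutive values (wrapping around): 15.76°, 0.54°, 343.70°.
Largest gap = 343.70° ⇒ minimal covering band is its complement: 360° − 343.70° = 16.30°.
Band runs from -8.84° eastward to +7.46°.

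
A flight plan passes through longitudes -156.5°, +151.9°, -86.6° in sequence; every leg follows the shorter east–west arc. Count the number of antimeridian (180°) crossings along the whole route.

2

Leg 1: -156.5° → +151.9°, shortest Δλ = -51.6° (west) — crosses 180°.
Leg 2: +151.9° → -86.6°, shortest Δλ = 121.5° (east) — crosses 180°.
Total crossings: 2.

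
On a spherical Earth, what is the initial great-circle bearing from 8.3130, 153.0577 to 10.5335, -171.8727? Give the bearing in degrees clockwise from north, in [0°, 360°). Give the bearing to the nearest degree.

83°

Δλ = -171.8727 − 153.0577 = -324.9304°; wrapped into (−180°, 180°]: 35.0696°.
θ = atan2( sin Δλ · cos φ₂ , cos φ₁ · sin φ₂ − sin φ₁ · cos φ₂ · cos Δλ )
  = atan2(0.56489, 0.06455) = 83.481° → normalised to [0°, 360°): 83.481°.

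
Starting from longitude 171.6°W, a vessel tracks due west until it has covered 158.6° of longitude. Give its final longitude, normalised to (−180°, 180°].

Start at -171.6°; shift −158.6° → -330.2°.
-330.2° lies outside (−180°, 180°]; add 360° → +29.8°.

29.8°E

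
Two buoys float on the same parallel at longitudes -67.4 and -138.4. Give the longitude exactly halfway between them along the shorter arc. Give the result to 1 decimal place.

Signed shortest Δλ from -67.4° to -138.4° is -71.0°.
Midpoint longitude = -67.4° + (-71.0°)/2 = -67.4° − 35.5° = -102.9°.

-102.9°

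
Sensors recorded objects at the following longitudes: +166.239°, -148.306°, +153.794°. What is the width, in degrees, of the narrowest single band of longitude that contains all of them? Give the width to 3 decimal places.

57.900°

Sort the longitudes: -148.306°, +153.794°, +166.239°.
Eastward gaps between consecutive values (wrapping around): 302.100°, 12.445°, 45.455°.
Largest gap = 302.100° ⇒ minimal covering band is its complement: 360° − 302.100° = 57.900°.
Band runs from +153.794° eastward to -148.306°, crossing the antimeridian.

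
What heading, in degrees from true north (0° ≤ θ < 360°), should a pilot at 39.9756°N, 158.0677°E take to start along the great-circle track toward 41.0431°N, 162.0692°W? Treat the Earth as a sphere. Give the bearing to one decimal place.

74.8°

Δλ = -162.0692 − 158.0677 = -320.1369°; wrapped into (−180°, 180°]: 39.8631°.
θ = atan2( sin Δλ · cos φ₂ , cos φ₁ · sin φ₂ − sin φ₁ · cos φ₂ · cos Δλ )
  = atan2(0.48342, 0.13125) = 74.810° → normalised to [0°, 360°): 74.810°.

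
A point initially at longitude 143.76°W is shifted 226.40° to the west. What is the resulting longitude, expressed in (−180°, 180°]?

10.16°W

Start at -143.76°; shift −226.40° → -370.16°.
-370.16° lies outside (−180°, 180°]; add 360° → -10.16°.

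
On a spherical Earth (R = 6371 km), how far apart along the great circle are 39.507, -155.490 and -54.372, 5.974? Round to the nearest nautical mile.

Δλ = 5.974 − -155.490 = 161.464°.
Δφ = -54.372 − 39.507 = -93.879°.
a = sin²(Δφ/2) + cos φ₁ · cos φ₂ · sin²(Δλ/2) = 0.971609.
c = 2·atan2(√a, √(1−a)) = 2.80298 rad → d = 6371·c ≈ 17857.81 km ≈ 9642.45 nmi.

9642 nmi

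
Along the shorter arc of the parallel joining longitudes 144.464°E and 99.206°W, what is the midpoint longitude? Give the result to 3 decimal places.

Signed shortest Δλ from +144.464° to -99.206° is +116.330°.
Midpoint longitude = +144.464° + (+116.330°)/2 = +144.464° + 58.165° = +202.629°.
Normalise into (−180°, 180°]: -157.371°.
(The naïve average (+144.464 + -99.206)/2 = 22.629° is on the wrong side of the globe.)

157.371°W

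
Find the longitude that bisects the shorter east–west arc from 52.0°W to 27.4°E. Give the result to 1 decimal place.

Signed shortest Δλ from -52.0° to +27.4° is +79.4°.
Midpoint longitude = -52.0° + (+79.4°)/2 = -52.0° + 39.7° = -12.3°.

12.3°W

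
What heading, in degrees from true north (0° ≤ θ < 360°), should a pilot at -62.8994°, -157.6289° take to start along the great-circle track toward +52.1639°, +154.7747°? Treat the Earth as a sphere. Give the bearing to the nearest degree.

328°

Δλ = 154.7747 − -157.6289 = 312.4036°; wrapped into (−180°, 180°]: -47.5964°.
θ = atan2( sin Δλ · cos φ₂ , cos φ₁ · sin φ₂ − sin φ₁ · cos φ₂ · cos Δλ )
  = atan2(-0.45295, 0.72802) = -31.888° → normalised to [0°, 360°): 328.112°.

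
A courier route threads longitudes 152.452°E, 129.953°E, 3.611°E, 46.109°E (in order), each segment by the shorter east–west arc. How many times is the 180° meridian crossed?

Leg 1: +152.452° → +129.953°, shortest Δλ = -22.499° (west) — does not cross 180°.
Leg 2: +129.953° → +3.611°, shortest Δλ = -126.342° (west) — does not cross 180°.
Leg 3: +3.611° → +46.109°, shortest Δλ = 42.498° (east) — does not cross 180°.
Total crossings: 0.

0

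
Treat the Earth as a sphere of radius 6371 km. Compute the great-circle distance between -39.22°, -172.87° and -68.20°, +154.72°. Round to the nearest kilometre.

3770 km

Δλ = 154.72 − -172.87 = 327.59°; wrapped into (−180°, 180°]: -32.41°.
Δφ = -68.20 − -39.22 = -28.98°.
a = sin²(Δφ/2) + cos φ₁ · cos φ₂ · sin²(Δλ/2) = 0.085013.
c = 2·atan2(√a, √(1−a)) = 0.59174 rad → d = 6371·c ≈ 3769.95 km.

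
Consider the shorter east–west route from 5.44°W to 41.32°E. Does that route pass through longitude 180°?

No

Signed shortest Δλ = ((41.32 − -5.44 + 180) mod 360) − 180 = 46.76°.
Going east by 46.76° from -5.44° reaches +41.32° without touching 180°.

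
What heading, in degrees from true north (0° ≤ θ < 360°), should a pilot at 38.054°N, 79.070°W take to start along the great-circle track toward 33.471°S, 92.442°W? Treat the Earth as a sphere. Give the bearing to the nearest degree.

192°

Δλ = -92.442 − -79.070 = -13.372°.
θ = atan2( sin Δλ · cos φ₂ , cos φ₁ · sin φ₂ − sin φ₁ · cos φ₂ · cos Δλ )
  = atan2(-0.19292, -0.93452) = -168.336° → normalised to [0°, 360°): 191.664°.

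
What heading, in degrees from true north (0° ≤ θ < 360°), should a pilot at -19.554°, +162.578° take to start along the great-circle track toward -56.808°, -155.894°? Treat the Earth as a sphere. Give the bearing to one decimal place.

Δλ = -155.894 − 162.578 = -318.472°; wrapped into (−180°, 180°]: 41.528°.
θ = atan2( sin Δλ · cos φ₂ , cos φ₁ · sin φ₂ − sin φ₁ · cos φ₂ · cos Δλ )
  = atan2(0.36295, -0.65141) = 150.874° → normalised to [0°, 360°): 150.874°.

150.9°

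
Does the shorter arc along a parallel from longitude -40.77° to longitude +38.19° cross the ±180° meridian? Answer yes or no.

No

Signed shortest Δλ = ((38.19 − -40.77 + 180) mod 360) − 180 = 78.96°.
Going east by 78.96° from -40.77° reaches +38.19° without touching 180°.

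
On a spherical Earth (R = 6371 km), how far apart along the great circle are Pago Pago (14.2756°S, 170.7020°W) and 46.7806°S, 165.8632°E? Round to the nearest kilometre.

Δλ = 165.8632 − -170.7020 = 336.5652°; wrapped into (−180°, 180°]: -23.4348°.
Δφ = -46.7806 − -14.2756 = -32.5050°.
a = sin²(Δφ/2) + cos φ₁ · cos φ₂ · sin²(Δλ/2) = 0.105699.
c = 2·atan2(√a, √(1−a)) = 0.66226 rad → d = 6371·c ≈ 4219.28 km.

4219 km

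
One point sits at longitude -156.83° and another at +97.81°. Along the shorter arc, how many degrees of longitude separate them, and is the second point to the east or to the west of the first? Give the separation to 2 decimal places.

105.36° west

Raw difference: 97.81 − -156.83 = 254.64°.
Normalise into (−180°, 180°]: 254.64° − 360° = -105.36°.
Negative ⇒ the second point lies to the west; separation 105.36°.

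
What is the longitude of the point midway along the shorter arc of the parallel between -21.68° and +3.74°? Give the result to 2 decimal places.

Signed shortest Δλ from -21.68° to +3.74° is +25.42°.
Midpoint longitude = -21.68° + (+25.42°)/2 = -21.68° + 12.71° = -8.97°.

-8.97°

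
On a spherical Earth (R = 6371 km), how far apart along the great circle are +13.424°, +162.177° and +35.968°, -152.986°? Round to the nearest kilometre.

5116 km

Δλ = -152.986 − 162.177 = -315.163°; wrapped into (−180°, 180°]: 44.837°.
Δφ = 35.968 − 13.424 = 22.544°.
a = sin²(Δφ/2) + cos φ₁ · cos φ₂ · sin²(Δλ/2) = 0.152704.
c = 2·atan2(√a, √(1−a)) = 0.80294 rad → d = 6371·c ≈ 5115.56 km.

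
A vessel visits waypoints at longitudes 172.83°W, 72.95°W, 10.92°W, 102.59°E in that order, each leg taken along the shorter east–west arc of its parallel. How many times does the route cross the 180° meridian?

Leg 1: -172.83° → -72.95°, shortest Δλ = 99.88° (east) — does not cross 180°.
Leg 2: -72.95° → -10.92°, shortest Δλ = 62.03° (east) — does not cross 180°.
Leg 3: -10.92° → +102.59°, shortest Δλ = 113.51° (east) — does not cross 180°.
Total crossings: 0.

0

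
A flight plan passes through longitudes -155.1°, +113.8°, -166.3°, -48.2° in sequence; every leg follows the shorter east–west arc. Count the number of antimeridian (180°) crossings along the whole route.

2

Leg 1: -155.1° → +113.8°, shortest Δλ = -91.1° (west) — crosses 180°.
Leg 2: +113.8° → -166.3°, shortest Δλ = 79.9° (east) — crosses 180°.
Leg 3: -166.3° → -48.2°, shortest Δλ = 118.1° (east) — does not cross 180°.
Total crossings: 2.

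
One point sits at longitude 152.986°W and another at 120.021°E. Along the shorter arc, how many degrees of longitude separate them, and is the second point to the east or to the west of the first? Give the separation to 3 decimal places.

86.993° west

Raw difference: 120.021 − -152.986 = 273.007°.
Normalise into (−180°, 180°]: 273.007° − 360° = -86.993°.
Negative ⇒ the second point lies to the west; separation 86.993°.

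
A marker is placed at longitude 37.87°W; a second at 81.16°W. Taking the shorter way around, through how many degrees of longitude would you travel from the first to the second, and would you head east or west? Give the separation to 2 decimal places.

43.29° west

Raw difference: -81.16 − -37.87 = -43.29°.
Normalise into (−180°, 180°]: -43.29° stays -43.29°.
Negative ⇒ the second point lies to the west; separation 43.29°.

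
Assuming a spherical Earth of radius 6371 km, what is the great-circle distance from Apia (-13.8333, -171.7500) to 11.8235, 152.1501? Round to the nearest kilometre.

4896 km

Δλ = 152.1501 − -171.7500 = 323.9001°; wrapped into (−180°, 180°]: -36.0999°.
Δφ = 11.8235 − -13.8333 = 25.6568°.
a = sin²(Δφ/2) + cos φ₁ · cos φ₂ · sin²(Δλ/2) = 0.140540.
c = 2·atan2(√a, √(1−a)) = 0.76855 rad → d = 6371·c ≈ 4896.43 km.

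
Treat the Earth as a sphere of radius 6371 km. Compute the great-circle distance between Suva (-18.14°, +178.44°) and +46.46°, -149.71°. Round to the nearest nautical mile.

4245 nmi

Δλ = -149.71 − 178.44 = -328.15°; wrapped into (−180°, 180°]: 31.85°.
Δφ = 46.46 − -18.14 = 64.60°.
a = sin²(Δφ/2) + cos φ₁ · cos φ₂ · sin²(Δλ/2) = 0.334815.
c = 2·atan2(√a, √(1−a)) = 1.23410 rad → d = 6371·c ≈ 7862.46 km ≈ 4245.39 nmi.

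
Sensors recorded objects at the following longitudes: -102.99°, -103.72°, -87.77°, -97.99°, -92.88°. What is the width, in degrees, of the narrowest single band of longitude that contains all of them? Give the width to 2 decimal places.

Sort the longitudes: -103.72°, -102.99°, -97.99°, -92.88°, -87.77°.
Eastward gaps between consecutive values (wrapping around): 0.73°, 5.00°, 5.11°, 5.11°, 344.05°.
Largest gap = 344.05° ⇒ minimal covering band is its complement: 360° − 344.05° = 15.95°.
Band runs from -103.72° eastward to -87.77°.

15.95°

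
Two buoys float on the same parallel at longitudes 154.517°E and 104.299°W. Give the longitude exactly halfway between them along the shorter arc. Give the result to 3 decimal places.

154.891°W

Signed shortest Δλ from +154.517° to -104.299° is +101.184°.
Midpoint longitude = +154.517° + (+101.184°)/2 = +154.517° + 50.592° = +205.109°.
Normalise into (−180°, 180°]: -154.891°.
(The naïve average (+154.517 + -104.299)/2 = 25.109° is on the wrong side of the globe.)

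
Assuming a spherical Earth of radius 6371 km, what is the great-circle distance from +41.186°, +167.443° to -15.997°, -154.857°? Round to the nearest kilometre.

7449 km

Δλ = -154.857 − 167.443 = -322.300°; wrapped into (−180°, 180°]: 37.700°.
Δφ = -15.997 − 41.186 = -57.183°.
a = sin²(Δφ/2) + cos φ₁ · cos φ₂ · sin²(Δλ/2) = 0.304539.
c = 2·atan2(√a, √(1−a)) = 1.16916 rad → d = 6371·c ≈ 7448.74 km.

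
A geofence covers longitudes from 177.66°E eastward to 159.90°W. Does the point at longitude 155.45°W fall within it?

No

Band width going east from +177.66° to -159.90°: ((-159.90 − 177.66) mod 360) = 22.44°.
Offset of -155.45° east of the west edge: ((-155.45 − 177.66) mod 360) = 26.89°.
26.89° > 22.44° ⇒ outside.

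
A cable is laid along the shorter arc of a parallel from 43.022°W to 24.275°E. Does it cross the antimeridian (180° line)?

Signed shortest Δλ = ((24.275 − -43.022 + 180) mod 360) − 180 = 67.297°.
Going east by 67.297° from -43.022° reaches +24.275° without touching 180°.

No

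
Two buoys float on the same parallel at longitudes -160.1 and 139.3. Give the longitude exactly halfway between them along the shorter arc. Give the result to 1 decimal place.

+169.6°

Signed shortest Δλ from -160.1° to +139.3° is -60.6°.
Midpoint longitude = -160.1° + (-60.6°)/2 = -160.1° − 30.3° = -190.4°.
Normalise into (−180°, 180°]: +169.6°.
(The naïve average (-160.1 + +139.3)/2 = -10.4° is on the wrong side of the globe.)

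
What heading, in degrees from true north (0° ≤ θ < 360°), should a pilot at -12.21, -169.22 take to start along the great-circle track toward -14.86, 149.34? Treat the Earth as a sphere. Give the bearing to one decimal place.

261.3°

Δλ = 149.34 − -169.22 = 318.56°; wrapped into (−180°, 180°]: -41.44°.
θ = atan2( sin Δλ · cos φ₂ , cos φ₁ · sin φ₂ − sin φ₁ · cos φ₂ · cos Δλ )
  = atan2(-0.63970, -0.09741) = -98.658° → normalised to [0°, 360°): 261.342°.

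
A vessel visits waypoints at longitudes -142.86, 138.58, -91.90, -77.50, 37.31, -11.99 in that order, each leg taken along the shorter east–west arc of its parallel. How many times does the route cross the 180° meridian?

2

Leg 1: -142.86° → +138.58°, shortest Δλ = -78.56° (west) — crosses 180°.
Leg 2: +138.58° → -91.90°, shortest Δλ = 129.52° (east) — crosses 180°.
Leg 3: -91.90° → -77.50°, shortest Δλ = 14.4° (east) — does not cross 180°.
Leg 4: -77.50° → +37.31°, shortest Δλ = 114.81° (east) — does not cross 180°.
Leg 5: +37.31° → -11.99°, shortest Δλ = -49.3° (west) — does not cross 180°.
Total crossings: 2.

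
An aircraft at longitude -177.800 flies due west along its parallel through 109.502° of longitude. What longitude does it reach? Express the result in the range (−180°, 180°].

+72.698°

Start at -177.800°; shift −109.502° → -287.302°.
-287.302° lies outside (−180°, 180°]; add 360° → +72.698°.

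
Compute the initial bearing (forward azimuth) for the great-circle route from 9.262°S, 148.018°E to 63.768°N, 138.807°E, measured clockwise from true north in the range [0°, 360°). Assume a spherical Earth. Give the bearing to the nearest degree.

Δλ = 138.807 − 148.018 = -9.211°.
θ = atan2( sin Δλ · cos φ₂ , cos φ₁ · sin φ₂ − sin φ₁ · cos φ₂ · cos Δλ )
  = atan2(-0.07075, 0.95554) = -4.235° → normalised to [0°, 360°): 355.765°.

356°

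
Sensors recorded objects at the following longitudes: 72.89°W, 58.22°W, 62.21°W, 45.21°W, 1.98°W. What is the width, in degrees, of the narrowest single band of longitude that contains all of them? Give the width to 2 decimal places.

70.91°

Sort the longitudes: -72.89°, -62.21°, -58.22°, -45.21°, -1.98°.
Eastward gaps between consecutive values (wrapping around): 10.68°, 3.99°, 13.01°, 43.23°, 289.09°.
Largest gap = 289.09° ⇒ minimal covering band is its complement: 360° − 289.09° = 70.91°.
Band runs from -72.89° eastward to -1.98°.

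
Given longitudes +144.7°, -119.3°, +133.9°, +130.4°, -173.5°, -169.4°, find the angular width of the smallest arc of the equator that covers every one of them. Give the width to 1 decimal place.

Sort the longitudes: -173.5°, -169.4°, -119.3°, +130.4°, +133.9°, +144.7°.
Eastward gaps between consecutive values (wrapping around): 4.1°, 50.1°, 249.7°, 3.5°, 10.8°, 41.8°.
Largest gap = 249.7° ⇒ minimal covering band is its complement: 360° − 249.7° = 110.3°.
Band runs from +130.4° eastward to -119.3°, crossing the antimeridian.

110.3°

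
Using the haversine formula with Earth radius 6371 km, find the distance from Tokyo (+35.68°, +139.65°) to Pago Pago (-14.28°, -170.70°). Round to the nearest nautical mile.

Δλ = -170.70 − 139.65 = -310.35°; wrapped into (−180°, 180°]: 49.65°.
Δφ = -14.28 − 35.68 = -49.96°.
a = sin²(Δφ/2) + cos φ₁ · cos φ₂ · sin²(Δλ/2) = 0.317099.
c = 2·atan2(√a, √(1−a)) = 1.19630 rad → d = 6371·c ≈ 7621.63 km ≈ 4115.35 nmi.

4115 nmi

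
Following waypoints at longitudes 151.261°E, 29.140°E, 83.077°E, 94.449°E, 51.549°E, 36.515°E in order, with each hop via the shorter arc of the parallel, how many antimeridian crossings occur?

Leg 1: +151.261° → +29.140°, shortest Δλ = -122.121° (west) — does not cross 180°.
Leg 2: +29.140° → +83.077°, shortest Δλ = 53.937° (east) — does not cross 180°.
Leg 3: +83.077° → +94.449°, shortest Δλ = 11.372° (east) — does not cross 180°.
Leg 4: +94.449° → +51.549°, shortest Δλ = -42.9° (west) — does not cross 180°.
Leg 5: +51.549° → +36.515°, shortest Δλ = -15.034° (west) — does not cross 180°.
Total crossings: 0.

0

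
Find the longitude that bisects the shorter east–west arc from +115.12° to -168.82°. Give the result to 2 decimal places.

+153.15°

Signed shortest Δλ from +115.12° to -168.82° is +76.06°.
Midpoint longitude = +115.12° + (+76.06°)/2 = +115.12° + 38.03° = +153.15°.
(The naïve average (+115.12 + -168.82)/2 = -26.85° is on the wrong side of the globe.)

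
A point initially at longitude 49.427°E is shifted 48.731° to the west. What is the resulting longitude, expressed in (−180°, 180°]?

Start at +49.427°; shift −48.731° → +0.696°.
+0.696° already lies in (−180°, 180°].

0.696°E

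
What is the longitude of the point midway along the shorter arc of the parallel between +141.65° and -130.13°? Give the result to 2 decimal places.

Signed shortest Δλ from +141.65° to -130.13° is +88.22°.
Midpoint longitude = +141.65° + (+88.22°)/2 = +141.65° + 44.11° = +185.76°.
Normalise into (−180°, 180°]: -174.24°.
(The naïve average (+141.65 + -130.13)/2 = 5.76° is on the wrong side of the globe.)

-174.24°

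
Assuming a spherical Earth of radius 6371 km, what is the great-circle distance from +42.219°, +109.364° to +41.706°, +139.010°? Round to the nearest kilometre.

2439 km

Δλ = 139.010 − 109.364 = 29.646°.
Δφ = 41.706 − 42.219 = -0.513°.
a = sin²(Δφ/2) + cos φ₁ · cos φ₂ · sin²(Δλ/2) = 0.036208.
c = 2·atan2(√a, √(1−a)) = 0.38290 rad → d = 6371·c ≈ 2439.46 km.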